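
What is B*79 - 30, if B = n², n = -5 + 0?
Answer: 1945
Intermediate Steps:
n = -5
B = 25 (B = (-5)² = 25)
B*79 - 30 = 25*79 - 30 = 1975 - 30 = 1945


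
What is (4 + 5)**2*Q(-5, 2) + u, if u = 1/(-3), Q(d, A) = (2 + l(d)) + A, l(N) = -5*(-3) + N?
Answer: 3401/3 ≈ 1133.7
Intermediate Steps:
l(N) = 15 + N
Q(d, A) = 17 + A + d (Q(d, A) = (2 + (15 + d)) + A = (17 + d) + A = 17 + A + d)
u = -1/3 ≈ -0.33333
(4 + 5)**2*Q(-5, 2) + u = (4 + 5)**2*(17 + 2 - 5) - 1/3 = 9**2*14 - 1/3 = 81*14 - 1/3 = 1134 - 1/3 = 3401/3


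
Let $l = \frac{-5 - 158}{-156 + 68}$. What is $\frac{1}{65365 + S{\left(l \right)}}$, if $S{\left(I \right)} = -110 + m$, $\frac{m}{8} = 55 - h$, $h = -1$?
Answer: $\frac{1}{65703} \approx 1.522 \cdot 10^{-5}$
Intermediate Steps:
$l = \frac{163}{88}$ ($l = - \frac{163}{-88} = \left(-163\right) \left(- \frac{1}{88}\right) = \frac{163}{88} \approx 1.8523$)
$m = 448$ ($m = 8 \left(55 - -1\right) = 8 \left(55 + 1\right) = 8 \cdot 56 = 448$)
$S{\left(I \right)} = 338$ ($S{\left(I \right)} = -110 + 448 = 338$)
$\frac{1}{65365 + S{\left(l \right)}} = \frac{1}{65365 + 338} = \frac{1}{65703}$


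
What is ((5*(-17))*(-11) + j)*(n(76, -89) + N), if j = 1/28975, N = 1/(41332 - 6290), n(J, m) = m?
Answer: -42245828198181/507670975 ≈ -83215.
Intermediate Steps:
N = 1/35042 ≈ 2.8537e-5
j = 1/28975 ≈ 3.4512e-5
((5*(-17))*(-11) + j)*(n(76, -89) + N) = ((5*(-17))*(-11) + 1/28975)*(-89 + 1/35042) = (-85*(-11) + 1/28975)*(-3118737/35042) = (935 + 1/28975)*(-3118737/35042) = (27091626/28975)*(-3118737/35042) = -42245828198181/507670975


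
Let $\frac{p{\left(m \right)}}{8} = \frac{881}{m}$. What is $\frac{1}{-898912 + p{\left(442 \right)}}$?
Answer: $- \frac{221}{198656028} \approx -1.1125 \cdot 10^{-6}$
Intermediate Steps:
$p{\left(m \right)} = \frac{7048}{m}$ ($p{\left(m \right)} = 8 \frac{881}{m} = \frac{7048}{m}$)
$\frac{1}{-898912 + p{\left(442 \right)}} = \frac{1}{-898912 + \frac{7048}{442}} = \frac{1}{-898912 + 7048 \cdot \frac{1}{442}} = \frac{1}{-898912 + \frac{3524}{221}} = \frac{1}{- \frac{198656028}{221}} = - \frac{221}{198656028}$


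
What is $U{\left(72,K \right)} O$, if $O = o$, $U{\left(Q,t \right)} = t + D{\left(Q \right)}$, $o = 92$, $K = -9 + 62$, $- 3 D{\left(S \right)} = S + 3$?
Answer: $2576$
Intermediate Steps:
$D{\left(S \right)} = -1 - \frac{S}{3}$ ($D{\left(S \right)} = - \frac{S + 3}{3} = - \frac{3 + S}{3} = -1 - \frac{S}{3}$)
$K = 53$
$U{\left(Q,t \right)} = -1 + t - \frac{Q}{3}$ ($U{\left(Q,t \right)} = t - \left(1 + \frac{Q}{3}\right) = -1 + t - \frac{Q}{3}$)
$O = 92$
$U{\left(72,K \right)} O = \left(-1 + 53 - 24\right) 92 = 28 \cdot 92 = 2576$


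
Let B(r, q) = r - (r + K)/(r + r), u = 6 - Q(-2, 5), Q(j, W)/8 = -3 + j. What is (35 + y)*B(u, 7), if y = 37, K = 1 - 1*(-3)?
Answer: 75276/23 ≈ 3272.9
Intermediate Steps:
Q(j, W) = -24 + 8*j (Q(j, W) = 8*(-3 + j) = -24 + 8*j)
K = 4 (K = 1 + 3 = 4)
u = 46 (u = 6 - (-24 + 8*(-2)) = 6 - (-24 - 16) = 6 - 1*(-40) = 6 + 40 = 46)
B(r, q) = r - (4 + r)/(2*r) (B(r, q) = r - (r + 4)/(r + r) = r - (4 + r)/(2*r))
(35 + y)*B(u, 7) = (35 + 37)*(-1/2 + 46 - 2/46) = 72*(-1/2 + 46 - 2*1/46) = 72*(-1/2 + 46 - 1/23) = 72*(2091/46) = 75276/23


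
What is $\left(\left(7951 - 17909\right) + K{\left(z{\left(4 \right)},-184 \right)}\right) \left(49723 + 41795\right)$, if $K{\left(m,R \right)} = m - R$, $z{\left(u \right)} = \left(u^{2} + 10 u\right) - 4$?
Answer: $-889737996$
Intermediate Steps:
$z{\left(u \right)} = -4 + u^{2} + 10 u$
$\left(\left(7951 - 17909\right) + K{\left(z{\left(4 \right)},-184 \right)}\right) \left(49723 + 41795\right) = \left(\left(7951 - 17909\right) + \left(\left(-4 + 4^{2} + 10 \cdot 4\right) - -184\right)\right) \left(49723 + 41795\right) = \left(\left(7951 - 17909\right) + \left(\left(-4 + 16 + 40\right) + 184\right)\right) 91518 = \left(-9958 + \left(52 + 184\right)\right) 91518 = \left(-9958 + 236\right) 91518 = \left(-9722\right) 91518 = -889737996$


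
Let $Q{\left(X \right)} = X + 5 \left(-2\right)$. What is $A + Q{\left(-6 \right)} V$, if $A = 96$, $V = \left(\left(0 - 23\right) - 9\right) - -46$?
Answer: $-128$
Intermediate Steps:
$Q{\left(X \right)} = -10 + X$ ($Q{\left(X \right)} = X - 10 = -10 + X$)
$V = 14$ ($V = \left(-23 - 9\right) + 46 = -32 + 46 = 14$)
$A + Q{\left(-6 \right)} V = 96 + \left(-10 - 6\right) 14 = 96 - 224 = -128$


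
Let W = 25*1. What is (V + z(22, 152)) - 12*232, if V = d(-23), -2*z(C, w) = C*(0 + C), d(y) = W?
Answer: -3001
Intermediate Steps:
W = 25
d(y) = 25
z(C, w) = -C²/2 (z(C, w) = -C*(0 + C)/2 = -C*C/2 = -C²/2)
V = 25
(V + z(22, 152)) - 12*232 = (25 - ½*22²) - 12*232 = (25 - ½*484) - 2784 = (25 - 242) - 2784 = -217 - 2784 = -3001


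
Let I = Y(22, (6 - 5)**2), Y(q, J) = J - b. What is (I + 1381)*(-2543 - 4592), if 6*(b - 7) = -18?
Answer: -9832030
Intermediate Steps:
b = 4 (b = 7 + (1/6)*(-18) = 7 - 3 = 4)
Y(q, J) = -4 + J (Y(q, J) = J - 1*4 = J - 4 = -4 + J)
I = -3 (I = -4 + (6 - 5)**2 = -4 + 1**2 = -4 + 1 = -3)
(I + 1381)*(-2543 - 4592) = (-3 + 1381)*(-2543 - 4592) = 1378*(-7135) = -9832030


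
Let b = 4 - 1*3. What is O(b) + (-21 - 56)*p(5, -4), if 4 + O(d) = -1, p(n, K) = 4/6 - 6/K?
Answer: -1031/6 ≈ -171.83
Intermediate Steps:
p(n, K) = 2/3 - 6/K (p(n, K) = 4*(1/6) - 6/K = 2/3 - 6/K)
b = 1 (b = 4 - 3 = 1)
O(d) = -5 (O(d) = -4 - 1 = -5)
O(b) + (-21 - 56)*p(5, -4) = -5 + (-21 - 56)*(2/3 - 6/(-4)) = -5 - 77*(2/3 - 6*(-1/4)) = -5 - 77*(2/3 + 3/2) = -5 - 77*13/6 = -5 - 1001/6 = -1031/6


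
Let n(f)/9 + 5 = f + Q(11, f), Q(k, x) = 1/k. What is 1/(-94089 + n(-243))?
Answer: -11/1059522 ≈ -1.0382e-5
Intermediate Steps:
n(f) = -486/11 + 9*f (n(f) = -45 + 9*(f + 1/11) = -45 + 9*(1/11 + f) = -45 + (9/11 + 9*f) = -486/11 + 9*f)
1/(-94089 + n(-243)) = 1/(-94089 + (-486/11 + 9*(-243))) = 1/(-94089 + (-486/11 - 2187)) = 1/(-94089 - 24543/11) = 1/(-1059522/11) = -11/1059522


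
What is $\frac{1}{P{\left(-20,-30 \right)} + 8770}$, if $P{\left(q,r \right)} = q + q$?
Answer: $\frac{1}{8730} \approx 0.00011455$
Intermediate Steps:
$P{\left(q,r \right)} = 2 q$
$\frac{1}{P{\left(-20,-30 \right)} + 8770} = \frac{1}{2 \left(-20\right) + 8770} = \frac{1}{-40 + 8770} = \frac{1}{8730}$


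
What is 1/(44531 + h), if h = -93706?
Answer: -1/49175 ≈ -2.0336e-5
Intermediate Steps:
1/(44531 + h) = 1/(44531 - 93706) = 1/(-49175) = -1/49175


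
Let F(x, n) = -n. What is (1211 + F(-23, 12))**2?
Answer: 1437601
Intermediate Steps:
(1211 + F(-23, 12))**2 = (1211 - 1*12)**2 = (1211 - 12)**2 = 1199**2 = 1437601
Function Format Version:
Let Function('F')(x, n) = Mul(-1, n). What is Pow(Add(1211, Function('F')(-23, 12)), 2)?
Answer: 1437601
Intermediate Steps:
Pow(Add(1211, Function('F')(-23, 12)), 2) = Pow(Add(1211, Mul(-1, 12)), 2) = Pow(Add(1211, -12), 2) = Pow(1199, 2) = 1437601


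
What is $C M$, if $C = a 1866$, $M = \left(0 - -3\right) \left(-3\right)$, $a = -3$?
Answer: $50382$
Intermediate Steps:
$M = -9$ ($M = \left(0 + 3\right) \left(-3\right) = 3 \left(-3\right) = -9$)
$C = -5598$ ($C = \left(-3\right) 1866 = -5598$)
$C M = \left(-5598\right) \left(-9\right) = 50382$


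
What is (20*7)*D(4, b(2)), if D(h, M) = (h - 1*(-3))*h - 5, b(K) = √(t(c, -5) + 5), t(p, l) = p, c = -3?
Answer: 3220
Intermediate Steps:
b(K) = √2 (b(K) = √(-3 + 5) = √2)
D(h, M) = -5 + h*(3 + h) (D(h, M) = (h + 3)*h - 5 = (3 + h)*h - 5 = h*(3 + h) - 5 = -5 + h*(3 + h))
(20*7)*D(4, b(2)) = (20*7)*(-5 + 4² + 3*4) = 140*(-5 + 16 + 12) = 140*23 = 3220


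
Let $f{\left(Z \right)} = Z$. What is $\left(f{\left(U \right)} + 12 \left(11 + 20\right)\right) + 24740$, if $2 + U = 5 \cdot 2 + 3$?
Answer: $25123$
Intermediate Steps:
$U = 11$ ($U = -2 + \left(5 \cdot 2 + 3\right) = -2 + \left(10 + 3\right) = -2 + 13 = 11$)
$\left(f{\left(U \right)} + 12 \left(11 + 20\right)\right) + 24740 = \left(11 + 12 \left(11 + 20\right)\right) + 24740 = \left(11 + 12 \cdot 31\right) + 24740 = \left(11 + 372\right) + 24740 = 383 + 24740 = 25123$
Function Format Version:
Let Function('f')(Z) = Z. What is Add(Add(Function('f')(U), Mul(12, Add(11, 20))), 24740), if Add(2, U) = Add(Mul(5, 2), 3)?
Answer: 25123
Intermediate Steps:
U = 11 (U = Add(-2, Add(Mul(5, 2), 3)) = Add(-2, Add(10, 3)) = Add(-2, 13) = 11)
Add(Add(Function('f')(U), Mul(12, Add(11, 20))), 24740) = Add(Add(11, Mul(12, Add(11, 20))), 24740) = Add(Add(11, Mul(12, 31)), 24740) = Add(Add(11, 372), 24740) = Add(383, 24740) = 25123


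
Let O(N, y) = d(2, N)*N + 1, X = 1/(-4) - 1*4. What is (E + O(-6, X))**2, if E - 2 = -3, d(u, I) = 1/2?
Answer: 9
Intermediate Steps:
d(u, I) = 1/2
E = -1 (E = 2 - 3 = -1)
X = -17/4 (X = -1/4 - 4 = -17/4 ≈ -4.2500)
O(N, y) = 1 + N/2 (O(N, y) = N/2 + 1 = 1 + N/2)
(E + O(-6, X))**2 = (-1 + (1 + (1/2)*(-6)))**2 = (-1 + (1 - 3))**2 = (-1 - 2)**2 = (-3)**2 = 9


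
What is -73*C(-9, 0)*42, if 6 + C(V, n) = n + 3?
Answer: 9198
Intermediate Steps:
C(V, n) = -3 + n (C(V, n) = -6 + (n + 3) = -6 + (3 + n) = -3 + n)
-73*C(-9, 0)*42 = -73*(-3 + 0)*42 = -73*(-3)*42 = 219*42 = 9198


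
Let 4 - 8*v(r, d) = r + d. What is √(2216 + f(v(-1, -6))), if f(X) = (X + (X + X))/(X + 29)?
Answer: √179507/9 ≈ 47.076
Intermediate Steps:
v(r, d) = ½ - d/8 - r/8 (v(r, d) = ½ - (r + d)/8 = ½ - (d + r)/8 = ½ + (-d/8 - r/8) = ½ - d/8 - r/8)
f(X) = 3*X/(29 + X) (f(X) = (X + 2*X)/(29 + X) = (3*X)/(29 + X) = 3*X/(29 + X))
√(2216 + f(v(-1, -6))) = √(2216 + 3*(½ - ⅛*(-6) - ⅛*(-1))/(29 + (½ - ⅛*(-6) - ⅛*(-1)))) = √(2216 + 3*(½ + ¾ + ⅛)/(29 + (½ + ¾ + ⅛))) = √(2216 + 3*(11/8)/(29 + 11/8)) = √(2216 + 3*(11/8)/(243/8)) = √(2216 + 3*(11/8)*(8/243)) = √(2216 + 11/81) = √(179507/81) = √179507/9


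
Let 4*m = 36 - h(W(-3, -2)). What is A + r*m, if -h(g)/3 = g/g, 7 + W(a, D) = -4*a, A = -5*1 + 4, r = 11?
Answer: 425/4 ≈ 106.25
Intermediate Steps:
A = -1 (A = -5 + 4 = -1)
W(a, D) = -7 - 4*a
h(g) = -3 (h(g) = -3*g/g = -3*1 = -3)
m = 39/4 (m = (36 - 1*(-3))/4 = (36 + 3)/4 = (¼)*39 = 39/4 ≈ 9.7500)
A + r*m = -1 + 11*(39/4) = -1 + 429/4 = 425/4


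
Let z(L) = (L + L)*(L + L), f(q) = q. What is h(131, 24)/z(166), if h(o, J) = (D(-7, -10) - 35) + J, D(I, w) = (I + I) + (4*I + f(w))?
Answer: -63/110224 ≈ -0.00057156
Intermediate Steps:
D(I, w) = w + 6*I (D(I, w) = (I + I) + (4*I + w) = 2*I + (w + 4*I) = w + 6*I)
z(L) = 4*L² (z(L) = (2*L)*(2*L) = 4*L²)
h(o, J) = -87 + J (h(o, J) = ((-10 + 6*(-7)) - 35) + J = ((-10 - 42) - 35) + J = (-52 - 35) + J = -87 + J)
h(131, 24)/z(166) = (-87 + 24)/((4*166²)) = -63/(4*27556) = -63/110224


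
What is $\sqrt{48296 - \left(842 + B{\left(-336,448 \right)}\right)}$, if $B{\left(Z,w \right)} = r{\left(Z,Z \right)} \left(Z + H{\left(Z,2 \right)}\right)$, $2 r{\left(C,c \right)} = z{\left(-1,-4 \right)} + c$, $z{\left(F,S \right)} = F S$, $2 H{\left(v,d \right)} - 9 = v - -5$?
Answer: $2 i \sqrt{8762} \approx 187.21 i$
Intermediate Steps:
$H{\left(v,d \right)} = 7 + \frac{v}{2}$ ($H{\left(v,d \right)} = \frac{9}{2} + \frac{v - -5}{2} = \frac{9}{2} + \frac{v + 5}{2} = \frac{9}{2} + \frac{5 + v}{2} = \frac{9}{2} + \left(\frac{5}{2} + \frac{v}{2}\right) = 7 + \frac{v}{2}$)
$r{\left(C,c \right)} = 2 + \frac{c}{2}$ ($r{\left(C,c \right)} = \frac{\left(-1\right) \left(-4\right) + c}{2} = \frac{4 + c}{2} = 2 + \frac{c}{2}$)
$B{\left(Z,w \right)} = \left(2 + \frac{Z}{2}\right) \left(7 + \frac{3 Z}{2}\right)$ ($B{\left(Z,w \right)} = \left(2 + \frac{Z}{2}\right) \left(Z + \left(7 + \frac{Z}{2}\right)\right) = \left(2 + \frac{Z}{2}\right) \left(7 + \frac{3 Z}{2}\right)$)
$\sqrt{48296 - \left(842 + B{\left(-336,448 \right)}\right)} = \sqrt{48296 - \left(842 + \frac{\left(4 - 336\right) \left(14 + 3 \left(-336\right)\right)}{4}\right)} = \sqrt{48296 - \left(842 + \frac{1}{4} \left(-332\right) \left(14 - 1008\right)\right)} = \sqrt{48296 - \left(842 + \frac{1}{4} \left(-332\right) \left(-994\right)\right)} = \sqrt{48296 - 83344} = \sqrt{-35048} = 2 i \sqrt{8762}$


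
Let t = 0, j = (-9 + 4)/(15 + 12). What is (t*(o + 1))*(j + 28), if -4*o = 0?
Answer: 0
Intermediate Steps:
o = 0 (o = -¼*0 = 0)
j = -5/27 ≈ -0.18519
(t*(o + 1))*(j + 28) = (0*(0 + 1))*(-5/27 + 28) = (0*1)*(751/27) = 0*(751/27) = 0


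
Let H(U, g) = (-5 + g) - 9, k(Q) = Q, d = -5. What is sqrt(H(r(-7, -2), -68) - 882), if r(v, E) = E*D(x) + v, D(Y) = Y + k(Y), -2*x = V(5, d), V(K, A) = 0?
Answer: 2*I*sqrt(241) ≈ 31.048*I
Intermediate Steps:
x = 0 (x = -1/2*0 = 0)
D(Y) = 2*Y (D(Y) = Y + Y = 2*Y)
r(v, E) = v (r(v, E) = E*(2*0) + v = E*0 + v = 0 + v = v)
H(U, g) = -14 + g
sqrt(H(r(-7, -2), -68) - 882) = sqrt((-14 - 68) - 882) = sqrt(-82 - 882) = sqrt(-964) = 2*I*sqrt(241)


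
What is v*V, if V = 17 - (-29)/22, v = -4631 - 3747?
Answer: -1688167/11 ≈ -1.5347e+5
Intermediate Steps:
v = -8378
V = 403/22 (V = 17 - (-29)/22 = 17 - 1*(-29/22) = 17 + 29/22 = 403/22 ≈ 18.318)
v*V = -8378*403/22 = -1688167/11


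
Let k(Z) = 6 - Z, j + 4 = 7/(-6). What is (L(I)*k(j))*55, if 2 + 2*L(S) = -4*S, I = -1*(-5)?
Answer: -40535/6 ≈ -6755.8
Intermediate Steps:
j = -31/6 (j = -4 + 7/(-6) = -4 + 7*(-1/6) = -4 - 7/6 = -31/6 ≈ -5.1667)
I = 5
L(S) = -1 - 2*S (L(S) = -1 + (-4*S)/2 = -1 - 2*S)
(L(I)*k(j))*55 = ((-1 - 2*5)*(6 - 1*(-31/6)))*55 = ((-1 - 10)*(6 + 31/6))*55 = -11*67/6*55 = -737/6*55 = -40535/6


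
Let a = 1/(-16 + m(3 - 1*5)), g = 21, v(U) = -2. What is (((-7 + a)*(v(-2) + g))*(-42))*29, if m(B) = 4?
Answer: 327845/2 ≈ 1.6392e+5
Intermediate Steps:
a = -1/12 (a = 1/(-16 + 4) = 1/(-12) = -1/12 ≈ -0.083333)
(((-7 + a)*(v(-2) + g))*(-42))*29 = (((-7 - 1/12)*(-2 + 21))*(-42))*29 = (-85/12*19*(-42))*29 = -1615/12*(-42)*29 = (11305/2)*29 = 327845/2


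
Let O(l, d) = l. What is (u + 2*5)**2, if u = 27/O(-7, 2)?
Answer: 1849/49 ≈ 37.735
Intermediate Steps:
u = -27/7 (u = 27/(-7) = 27*(-1/7) = -27/7 ≈ -3.8571)
(u + 2*5)**2 = (-27/7 + 2*5)**2 = (-27/7 + 10)**2 = (43/7)**2 = 1849/49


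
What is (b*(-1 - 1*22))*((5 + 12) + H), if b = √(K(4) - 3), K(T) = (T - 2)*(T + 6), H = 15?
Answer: -736*√17 ≈ -3034.6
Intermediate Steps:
K(T) = (-2 + T)*(6 + T)
b = √17 (b = √((-12 + 4² + 4*4) - 3) = √((-12 + 16 + 16) - 3) = √(20 - 3) = √17 ≈ 4.1231)
(b*(-1 - 1*22))*((5 + 12) + H) = (√17*(-1 - 1*22))*((5 + 12) + 15) = (√17*(-1 - 22))*(17 + 15) = (√17*(-23))*32 = -23*√17*32 = -736*√17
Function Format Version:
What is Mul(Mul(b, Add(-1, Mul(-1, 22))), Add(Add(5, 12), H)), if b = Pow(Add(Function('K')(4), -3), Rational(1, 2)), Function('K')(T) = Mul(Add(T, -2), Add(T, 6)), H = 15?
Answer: Mul(-736, Pow(17, Rational(1, 2))) ≈ -3034.6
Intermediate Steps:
Function('K')(T) = Mul(Add(-2, T), Add(6, T))
b = Pow(17, Rational(1, 2)) (b = Pow(Add(Add(-12, Pow(4, 2), Mul(4, 4)), -3), Rational(1, 2)) = Pow(Add(Add(-12, 16, 16), -3), Rational(1, 2)) = Pow(Add(20, -3), Rational(1, 2)) = Pow(17, Rational(1, 2)) ≈ 4.1231)
Mul(Mul(b, Add(-1, Mul(-1, 22))), Add(Add(5, 12), H)) = Mul(Mul(Pow(17, Rational(1, 2)), Add(-1, Mul(-1, 22))), Add(Add(5, 12), 15)) = Mul(Mul(Pow(17, Rational(1, 2)), Add(-1, -22)), Add(17, 15)) = Mul(Mul(Pow(17, Rational(1, 2)), -23), 32) = Mul(Mul(-23, Pow(17, Rational(1, 2))), 32) = Mul(-736, Pow(17, Rational(1, 2)))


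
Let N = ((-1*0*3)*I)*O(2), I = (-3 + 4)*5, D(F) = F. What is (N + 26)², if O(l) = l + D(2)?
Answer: 676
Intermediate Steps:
O(l) = 2 + l (O(l) = l + 2 = 2 + l)
I = 5 (I = 1*5 = 5)
N = 0 (N = ((-1*0*3)*5)*(2 + 2) = ((0*3)*5)*4 = (0*5)*4 = 0*4 = 0)
(N + 26)² = (0 + 26)² = 26² = 676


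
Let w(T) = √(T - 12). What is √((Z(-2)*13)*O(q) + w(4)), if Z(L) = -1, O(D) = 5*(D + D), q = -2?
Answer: √(260 + 2*I*√2) ≈ 16.125 + 0.0877*I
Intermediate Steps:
O(D) = 10*D (O(D) = 5*(2*D) = 10*D)
w(T) = √(-12 + T)
√((Z(-2)*13)*O(q) + w(4)) = √((-1*13)*(10*(-2)) + √(-12 + 4)) = √(-13*(-20) + √(-8)) = √(260 + 2*I*√2)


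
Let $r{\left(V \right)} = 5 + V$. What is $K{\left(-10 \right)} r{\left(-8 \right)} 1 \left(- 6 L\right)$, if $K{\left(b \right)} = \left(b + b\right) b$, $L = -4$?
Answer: $-14400$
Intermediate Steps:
$K{\left(b \right)} = 2 b^{2}$ ($K{\left(b \right)} = 2 b b = 2 b^{2}$)
$K{\left(-10 \right)} r{\left(-8 \right)} 1 \left(- 6 L\right) = 2 \left(-10\right)^{2} \left(5 - 8\right) 1 \left(\left(-6\right) \left(-4\right)\right) = 2 \cdot 100 \left(-3\right) 1 \cdot 24 = 200 \left(-3\right) 24 = \left(-600\right) 24 = -14400$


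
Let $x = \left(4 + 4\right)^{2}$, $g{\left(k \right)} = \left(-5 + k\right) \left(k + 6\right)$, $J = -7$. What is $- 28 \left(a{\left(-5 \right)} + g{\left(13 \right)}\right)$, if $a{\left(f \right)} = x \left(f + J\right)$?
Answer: $17248$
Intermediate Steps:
$g{\left(k \right)} = \left(-5 + k\right) \left(6 + k\right)$
$x = 64$ ($x = 8^{2} = 64$)
$a{\left(f \right)} = -448 + 64 f$ ($a{\left(f \right)} = 64 \left(f - 7\right) = 64 \left(-7 + f\right) = -448 + 64 f$)
$- 28 \left(a{\left(-5 \right)} + g{\left(13 \right)}\right) = - 28 \left(\left(-448 + 64 \left(-5\right)\right) + \left(-30 + 13 + 13^{2}\right)\right) = - 28 \left(\left(-448 - 320\right) + \left(-30 + 13 + 169\right)\right) = - 28 \left(-768 + 152\right) = \left(-28\right) \left(-616\right) = 17248$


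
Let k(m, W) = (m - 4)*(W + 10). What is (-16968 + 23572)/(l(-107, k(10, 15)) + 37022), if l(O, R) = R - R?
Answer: 3302/18511 ≈ 0.17838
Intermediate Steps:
k(m, W) = (-4 + m)*(10 + W)
l(O, R) = 0
(-16968 + 23572)/(l(-107, k(10, 15)) + 37022) = (-16968 + 23572)/(0 + 37022) = 6604/37022 = 6604*(1/37022) = 3302/18511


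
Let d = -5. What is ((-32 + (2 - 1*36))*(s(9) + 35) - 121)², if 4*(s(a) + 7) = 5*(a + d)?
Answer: 5285401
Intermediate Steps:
s(a) = -53/4 + 5*a/4 (s(a) = -7 + (5*(a - 5))/4 = -7 + (5*(-5 + a))/4 = -7 + (-25 + 5*a)/4 = -7 + (-25/4 + 5*a/4) = -53/4 + 5*a/4)
((-32 + (2 - 1*36))*(s(9) + 35) - 121)² = ((-32 + (2 - 1*36))*((-53/4 + (5/4)*9) + 35) - 121)² = ((-32 + (2 - 36))*((-53/4 + 45/4) + 35) - 121)² = ((-32 - 34)*(-2 + 35) - 121)² = (-66*33 - 121)² = (-2178 - 121)² = (-2299)² = 5285401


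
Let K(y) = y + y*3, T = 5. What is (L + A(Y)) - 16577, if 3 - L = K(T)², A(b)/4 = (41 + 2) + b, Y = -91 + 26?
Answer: -17062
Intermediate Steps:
Y = -65
K(y) = 4*y (K(y) = y + 3*y = 4*y)
A(b) = 172 + 4*b (A(b) = 4*((41 + 2) + b) = 4*(43 + b) = 172 + 4*b)
L = -397 (L = 3 - (4*5)² = 3 - 1*20² = 3 - 1*400 = 3 - 400 = -397)
(L + A(Y)) - 16577 = (-397 + (172 + 4*(-65))) - 16577 = (-397 + (172 - 260)) - 16577 = (-397 - 88) - 16577 = -485 - 16577 = -17062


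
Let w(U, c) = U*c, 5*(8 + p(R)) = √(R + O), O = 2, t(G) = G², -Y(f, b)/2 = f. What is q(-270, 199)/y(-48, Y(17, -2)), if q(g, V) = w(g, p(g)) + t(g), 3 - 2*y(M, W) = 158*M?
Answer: 5560/281 - 8*I*√67/281 ≈ 19.786 - 0.23303*I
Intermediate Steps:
Y(f, b) = -2*f
y(M, W) = 3/2 - 79*M
p(R) = -8 + √(2 + R)/5 (p(R) = -8 + √(R + 2)/5 = -8 + √(2 + R)/5)
q(g, V) = g² + g*(-8 + √(2 + g)/5) (q(g, V) = g*(-8 + √(2 + g)/5) + g² = g² + g*(-8 + √(2 + g)/5))
q(-270, 199)/y(-48, Y(17, -2)) = ((⅕)*(-270)*(-40 + √(2 - 270) + 5*(-270)))/(3/2 - 79*(-48)) = ((⅕)*(-270)*(-40 + √(-268) - 1350))/(3/2 + 3792) = ((⅕)*(-270)*(-40 + 2*I*√67 - 1350))/(7587/2) = ((⅕)*(-270)*(-1390 + 2*I*√67))*(2/7587) = (75060 - 108*I*√67)*(2/7587) = 5560/281 - 8*I*√67/281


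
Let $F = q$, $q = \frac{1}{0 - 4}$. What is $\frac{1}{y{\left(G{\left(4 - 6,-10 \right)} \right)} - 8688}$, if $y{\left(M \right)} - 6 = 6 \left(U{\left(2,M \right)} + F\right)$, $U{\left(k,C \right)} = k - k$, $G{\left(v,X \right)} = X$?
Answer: $- \frac{2}{17367} \approx -0.00011516$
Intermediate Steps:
$q = - \frac{1}{4}$ ($q = \frac{1}{-4} = - \frac{1}{4} \approx -0.25$)
$F = - \frac{1}{4} \approx -0.25$
$U{\left(k,C \right)} = 0$
$y{\left(M \right)} = \frac{9}{2}$ ($y{\left(M \right)} = 6 + 6 \left(0 - \frac{1}{4}\right) = 6 + 6 \left(- \frac{1}{4}\right) = 6 - \frac{3}{2} = \frac{9}{2}$)
$\frac{1}{y{\left(G{\left(4 - 6,-10 \right)} \right)} - 8688} = \frac{1}{\frac{9}{2} - 8688} = \frac{1}{- \frac{17367}{2}} = - \frac{2}{17367}$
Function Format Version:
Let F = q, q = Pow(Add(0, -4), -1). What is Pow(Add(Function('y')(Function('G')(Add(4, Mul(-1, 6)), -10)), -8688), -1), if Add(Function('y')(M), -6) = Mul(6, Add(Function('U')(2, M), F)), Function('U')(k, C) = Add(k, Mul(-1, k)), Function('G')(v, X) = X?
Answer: Rational(-2, 17367) ≈ -0.00011516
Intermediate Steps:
q = Rational(-1, 4) (q = Pow(-4, -1) = Rational(-1, 4) ≈ -0.25000)
F = Rational(-1, 4) ≈ -0.25000
Function('U')(k, C) = 0
Function('y')(M) = Rational(9, 2) (Function('y')(M) = Add(6, Mul(6, Add(0, Rational(-1, 4)))) = Add(6, Mul(6, Rational(-1, 4))) = Add(6, Rational(-3, 2)) = Rational(9, 2))
Pow(Add(Function('y')(Function('G')(Add(4, Mul(-1, 6)), -10)), -8688), -1) = Pow(Add(Rational(9, 2), -8688), -1) = Pow(Rational(-17367, 2), -1) = Rational(-2, 17367)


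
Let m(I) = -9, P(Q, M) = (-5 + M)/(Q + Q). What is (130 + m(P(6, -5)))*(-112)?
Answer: -13552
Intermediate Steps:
P(Q, M) = (-5 + M)/(2*Q) (P(Q, M) = (-5 + M)/((2*Q)) = (-5 + M)*(1/(2*Q)) = (-5 + M)/(2*Q))
(130 + m(P(6, -5)))*(-112) = (130 - 9)*(-112) = 121*(-112) = -13552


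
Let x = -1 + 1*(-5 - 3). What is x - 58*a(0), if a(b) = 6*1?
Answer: -357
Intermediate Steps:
a(b) = 6
x = -9 (x = -1 + 1*(-8) = -1 - 8 = -9)
x - 58*a(0) = -9 - 58*6 = -9 - 348 = -357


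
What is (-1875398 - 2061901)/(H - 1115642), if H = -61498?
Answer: 1312433/392380 ≈ 3.3448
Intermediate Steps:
(-1875398 - 2061901)/(H - 1115642) = (-1875398 - 2061901)/(-61498 - 1115642) = -3937299/(-1177140) = -3937299*(-1/1177140) = 1312433/392380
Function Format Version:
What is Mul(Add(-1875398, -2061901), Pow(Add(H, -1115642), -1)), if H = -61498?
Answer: Rational(1312433, 392380) ≈ 3.3448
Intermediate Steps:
Mul(Add(-1875398, -2061901), Pow(Add(H, -1115642), -1)) = Mul(Add(-1875398, -2061901), Pow(Add(-61498, -1115642), -1)) = Mul(-3937299, Pow(-1177140, -1)) = Mul(-3937299, Rational(-1, 1177140)) = Rational(1312433, 392380)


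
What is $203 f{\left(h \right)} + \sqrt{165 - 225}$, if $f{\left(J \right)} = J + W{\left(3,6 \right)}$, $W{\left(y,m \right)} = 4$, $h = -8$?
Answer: $-812 + 2 i \sqrt{15} \approx -812.0 + 7.746 i$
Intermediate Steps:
$f{\left(J \right)} = 4 + J$ ($f{\left(J \right)} = J + 4 = 4 + J$)
$203 f{\left(h \right)} + \sqrt{165 - 225} = 203 \left(4 - 8\right) + \sqrt{165 - 225} = 203 \left(-4\right) + \sqrt{-60} = -812 + 2 i \sqrt{15}$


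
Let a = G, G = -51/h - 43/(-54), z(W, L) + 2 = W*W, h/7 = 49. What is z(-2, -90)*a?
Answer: 11995/9261 ≈ 1.2952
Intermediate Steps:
h = 343 (h = 7*49 = 343)
z(W, L) = -2 + W² (z(W, L) = -2 + W*W = -2 + W²)
G = 11995/18522 (G = -51/343 - 43/(-54) = -51*1/343 - 43*(-1/54) = -51/343 + 43/54 = 11995/18522 ≈ 0.64761)
a = 11995/18522 ≈ 0.64761
z(-2, -90)*a = (-2 + (-2)²)*(11995/18522) = (-2 + 4)*(11995/18522) = 2*(11995/18522) = 11995/9261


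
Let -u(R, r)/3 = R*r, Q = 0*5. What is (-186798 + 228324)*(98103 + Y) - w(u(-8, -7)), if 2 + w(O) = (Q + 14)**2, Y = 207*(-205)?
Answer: 2311669174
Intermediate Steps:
Q = 0
Y = -42435
u(R, r) = -3*R*r
w(O) = 194 (w(O) = -2 + (0 + 14)**2 = -2 + 14**2 = -2 + 196 = 194)
(-186798 + 228324)*(98103 + Y) - w(u(-8, -7)) = (-186798 + 228324)*(98103 - 42435) - 1*194 = 41526*55668 - 194 = 2311669368 - 194 = 2311669174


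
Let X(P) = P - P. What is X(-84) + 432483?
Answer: 432483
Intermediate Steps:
X(P) = 0
X(-84) + 432483 = 0 + 432483 = 432483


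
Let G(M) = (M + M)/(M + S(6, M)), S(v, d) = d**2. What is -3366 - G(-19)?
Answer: -30293/9 ≈ -3365.9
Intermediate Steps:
G(M) = 2*M/(M + M**2) (G(M) = (M + M)/(M + M**2) = (2*M)/(M + M**2) = 2*M/(M + M**2))
-3366 - G(-19) = -3366 - 2/(1 - 19) = -3366 - 2/(-18) = -3366 - 2*(-1)/18 = -3366 - 1*(-1/9) = -3366 + 1/9 = -30293/9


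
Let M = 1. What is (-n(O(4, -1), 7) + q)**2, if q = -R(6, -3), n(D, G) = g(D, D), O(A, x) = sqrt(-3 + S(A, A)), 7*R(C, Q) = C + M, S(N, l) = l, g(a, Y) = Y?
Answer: 4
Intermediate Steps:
R(C, Q) = 1/7 + C/7 (R(C, Q) = (C + 1)/7 = (1 + C)/7 = 1/7 + C/7)
O(A, x) = sqrt(-3 + A)
n(D, G) = D
q = -1 (q = -(1/7 + (1/7)*6) = -(1/7 + 6/7) = -1*1 = -1)
(-n(O(4, -1), 7) + q)**2 = (-sqrt(-3 + 4) - 1)**2 = (-sqrt(1) - 1)**2 = (-1*1 - 1)**2 = (-1 - 1)**2 = (-2)**2 = 4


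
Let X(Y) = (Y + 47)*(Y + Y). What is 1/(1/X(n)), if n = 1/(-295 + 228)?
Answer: -6296/4489 ≈ -1.4025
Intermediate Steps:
n = -1/67 (n = 1/(-67) = -1/67 ≈ -0.014925)
X(Y) = 2*Y*(47 + Y) (X(Y) = (47 + Y)*(2*Y) = 2*Y*(47 + Y))
1/(1/X(n)) = 1/(1/(2*(-1/67)*(47 - 1/67))) = 1/(1/(2*(-1/67)*(3148/67))) = 1/(1/(-6296/4489)) = 1/(-4489/6296) = -6296/4489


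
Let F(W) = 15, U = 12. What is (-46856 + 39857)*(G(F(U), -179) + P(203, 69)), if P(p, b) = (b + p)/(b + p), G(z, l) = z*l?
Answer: 18785316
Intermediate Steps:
G(z, l) = l*z
P(p, b) = 1
(-46856 + 39857)*(G(F(U), -179) + P(203, 69)) = (-46856 + 39857)*(-179*15 + 1) = -6999*(-2685 + 1) = -6999*(-2684) = 18785316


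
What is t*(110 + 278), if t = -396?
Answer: -153648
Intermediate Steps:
t*(110 + 278) = -396*(110 + 278) = -396*388 = -153648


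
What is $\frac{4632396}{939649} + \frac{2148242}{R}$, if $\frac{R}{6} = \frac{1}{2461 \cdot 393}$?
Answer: $\frac{325388179999870235}{939649} \approx 3.4629 \cdot 10^{11}$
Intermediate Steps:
$R = \frac{2}{322391}$ ($R = \frac{6}{2461 \cdot 393} = \frac{6}{967173} = 6 \cdot \frac{1}{967173} = \frac{2}{322391} \approx 6.2036 \cdot 10^{-6}$)
$\frac{4632396}{939649} + \frac{2148242}{R} = \frac{4632396}{939649} + \frac{2148242}{\frac{2}{322391}} = 4632396 \cdot \frac{1}{939649} + 2148242 \cdot \frac{322391}{2} = \frac{4632396}{939649} + 346286943311 = \frac{325388179999870235}{939649}$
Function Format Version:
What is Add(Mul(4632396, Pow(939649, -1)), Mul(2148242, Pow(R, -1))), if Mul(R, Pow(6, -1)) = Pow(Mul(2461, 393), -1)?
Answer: Rational(325388179999870235, 939649) ≈ 3.4629e+11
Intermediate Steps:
R = Rational(2, 322391) (R = Mul(6, Pow(Mul(2461, 393), -1)) = Mul(6, Pow(967173, -1)) = Mul(6, Rational(1, 967173)) = Rational(2, 322391) ≈ 6.2036e-6)
Add(Mul(4632396, Pow(939649, -1)), Mul(2148242, Pow(R, -1))) = Add(Mul(4632396, Pow(939649, -1)), Mul(2148242, Pow(Rational(2, 322391), -1))) = Add(Mul(4632396, Rational(1, 939649)), Mul(2148242, Rational(322391, 2))) = Add(Rational(4632396, 939649), 346286943311) = Rational(325388179999870235, 939649)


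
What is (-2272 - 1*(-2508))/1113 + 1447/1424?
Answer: 1946575/1584912 ≈ 1.2282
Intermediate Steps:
(-2272 - 1*(-2508))/1113 + 1447/1424 = (-2272 + 2508)*(1/1113) + 1447*(1/1424) = 236*(1/1113) + 1447/1424 = 236/1113 + 1447/1424 = 1946575/1584912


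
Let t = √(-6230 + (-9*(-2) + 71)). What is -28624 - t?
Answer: -28624 - I*√6141 ≈ -28624.0 - 78.365*I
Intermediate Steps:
t = I*√6141 (t = √(-6230 + (18 + 71)) = √(-6230 + 89) = √(-6141) = I*√6141 ≈ 78.365*I)
-28624 - t = -28624 - I*√6141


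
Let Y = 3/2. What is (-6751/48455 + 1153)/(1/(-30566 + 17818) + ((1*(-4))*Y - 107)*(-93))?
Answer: 712127042272/6491454860605 ≈ 0.10970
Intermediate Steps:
Y = 3/2 (Y = 3*(1/2) = 3/2 ≈ 1.5000)
(-6751/48455 + 1153)/(1/(-30566 + 17818) + ((1*(-4))*Y - 107)*(-93)) = (-6751/48455 + 1153)/(1/(-30566 + 17818) + ((1*(-4))*(3/2) - 107)*(-93)) = (-6751*1/48455 + 1153)/(1/(-12748) + (-4*3/2 - 107)*(-93)) = (-6751/48455 + 1153)/(-1/12748 + (-6 - 107)*(-93)) = 55861864/(48455*(-1/12748 - 113*(-93))) = 55861864/(48455*(-1/12748 + 10509)) = 55861864/(48455*(133968731/12748)) = (55861864/48455)*(12748/133968731) = 712127042272/6491454860605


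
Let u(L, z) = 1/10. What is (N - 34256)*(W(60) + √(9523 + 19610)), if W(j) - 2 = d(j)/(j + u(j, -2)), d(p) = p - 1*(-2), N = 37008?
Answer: 5014144/601 + 8256*√3237 ≈ 4.7807e+5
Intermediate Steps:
u(L, z) = ⅒
d(p) = 2 + p (d(p) = p + 2 = 2 + p)
W(j) = 2 + (2 + j)/(⅒ + j) (W(j) = 2 + (2 + j)/(j + ⅒) = 2 + (2 + j)/(⅒ + j))
(N - 34256)*(W(60) + √(9523 + 19610)) = (37008 - 34256)*(2*(11 + 15*60)/(1 + 10*60) + √(9523 + 19610)) = 2752*(2*(11 + 900)/(1 + 600) + √29133) = 2752*(2*911/601 + 3*√3237) = 2752*(2*(1/601)*911 + 3*√3237) = 2752*(1822/601 + 3*√3237) = 5014144/601 + 8256*√3237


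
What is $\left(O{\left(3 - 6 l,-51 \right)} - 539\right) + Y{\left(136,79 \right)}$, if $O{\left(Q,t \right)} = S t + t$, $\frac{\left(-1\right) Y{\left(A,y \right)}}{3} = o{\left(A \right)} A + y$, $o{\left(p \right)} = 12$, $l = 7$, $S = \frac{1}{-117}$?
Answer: $- \frac{223180}{39} \approx -5722.6$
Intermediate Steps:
$S = - \frac{1}{117} \approx -0.008547$
$Y{\left(A,y \right)} = - 36 A - 3 y$ ($Y{\left(A,y \right)} = - 3 \left(12 A + y\right) = - 3 \left(y + 12 A\right) = - 36 A - 3 y$)
$O{\left(Q,t \right)} = \frac{116 t}{117}$ ($O{\left(Q,t \right)} = - \frac{t}{117} + t = \frac{116 t}{117}$)
$\left(O{\left(3 - 6 l,-51 \right)} - 539\right) + Y{\left(136,79 \right)} = \left(\frac{116}{117} \left(-51\right) - 539\right) - 5133 = \left(- \frac{1972}{39} - 539\right) - 5133 = - \frac{22993}{39} - 5133 = - \frac{223180}{39}$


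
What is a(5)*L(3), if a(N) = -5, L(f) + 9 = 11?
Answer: -10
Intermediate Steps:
L(f) = 2 (L(f) = -9 + 11 = 2)
a(5)*L(3) = -5*2 = -10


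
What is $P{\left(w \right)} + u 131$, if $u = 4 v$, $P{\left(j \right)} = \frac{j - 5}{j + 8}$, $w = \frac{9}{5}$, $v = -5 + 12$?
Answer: $\frac{179716}{49} \approx 3667.7$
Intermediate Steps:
$v = 7$
$w = \frac{9}{5}$ ($w = 9 \cdot \frac{1}{5} = \frac{9}{5} \approx 1.8$)
$P{\left(j \right)} = \frac{-5 + j}{8 + j}$
$u = 28$ ($u = 4 \cdot 7 = 28$)
$P{\left(w \right)} + u 131 = \frac{-5 + \frac{9}{5}}{8 + \frac{9}{5}} + 28 \cdot 131 = \frac{1}{\frac{49}{5}} \left(- \frac{16}{5}\right) + 3668 = \frac{5}{49} \left(- \frac{16}{5}\right) + 3668 = - \frac{16}{49} + 3668 = \frac{179716}{49}$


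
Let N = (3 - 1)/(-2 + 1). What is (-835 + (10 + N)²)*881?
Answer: -679251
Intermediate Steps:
N = -2 (N = 2/(-1) = 2*(-1) = -2)
(-835 + (10 + N)²)*881 = (-835 + (10 - 2)²)*881 = (-835 + 8²)*881 = (-835 + 64)*881 = -771*881 = -679251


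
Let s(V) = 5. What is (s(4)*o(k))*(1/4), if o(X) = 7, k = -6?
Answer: 35/4 ≈ 8.7500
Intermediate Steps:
(s(4)*o(k))*(1/4) = (5*7)*(1/4) = 35*((1/4)*1) = 35*(1/4) = 35/4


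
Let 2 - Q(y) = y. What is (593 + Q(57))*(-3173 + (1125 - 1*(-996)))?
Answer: -565976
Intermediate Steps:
Q(y) = 2 - y
(593 + Q(57))*(-3173 + (1125 - 1*(-996))) = (593 + (2 - 1*57))*(-3173 + (1125 - 1*(-996))) = (593 + (2 - 57))*(-3173 + (1125 + 996)) = (593 - 55)*(-3173 + 2121) = 538*(-1052) = -565976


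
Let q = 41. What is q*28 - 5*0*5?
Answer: 1148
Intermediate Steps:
q*28 - 5*0*5 = 41*28 - 5*0*5 = 1148 + 0*5 = 1148 + 0 = 1148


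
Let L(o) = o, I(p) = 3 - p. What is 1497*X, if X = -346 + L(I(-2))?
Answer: -510477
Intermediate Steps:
X = -341 (X = -346 + (3 - 1*(-2)) = -346 + (3 + 2) = -346 + 5 = -341)
1497*X = 1497*(-341) = -510477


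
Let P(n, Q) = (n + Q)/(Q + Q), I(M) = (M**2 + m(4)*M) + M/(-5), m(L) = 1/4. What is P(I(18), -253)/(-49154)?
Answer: 719/248719240 ≈ 2.8908e-6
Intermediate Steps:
m(L) = 1/4
I(M) = M**2 + M/20 (I(M) = (M**2 + M/4) + M/(-5) = (M**2 + M/4) + M*(-1/5) = (M**2 + M/4) - M/5 = M**2 + M/20)
P(n, Q) = (Q + n)/(2*Q) (P(n, Q) = (Q + n)/((2*Q)) = (Q + n)*(1/(2*Q)) = (Q + n)/(2*Q))
P(I(18), -253)/(-49154) = ((1/2)*(-253 + 18*(1/20 + 18))/(-253))/(-49154) = ((1/2)*(-1/253)*(-253 + 18*(361/20)))*(-1/49154) = ((1/2)*(-1/253)*(-253 + 3249/10))*(-1/49154) = ((1/2)*(-1/253)*(719/10))*(-1/49154) = -719/5060*(-1/49154) = 719/248719240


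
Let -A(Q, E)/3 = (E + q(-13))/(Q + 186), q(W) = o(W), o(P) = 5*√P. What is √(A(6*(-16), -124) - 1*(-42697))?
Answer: √(38431020 - 150*I*√13)/30 ≈ 206.64 - 0.001454*I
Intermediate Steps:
q(W) = 5*√W
A(Q, E) = -3*(E + 5*I*√13)/(186 + Q) (A(Q, E) = -3*(E + 5*√(-13))/(Q + 186) = -3*(E + 5*(I*√13))/(186 + Q) = -3*(E + 5*I*√13)/(186 + Q))
√(A(6*(-16), -124) - 1*(-42697)) = √(3*(-1*(-124) - 5*I*√13)/(186 + 6*(-16)) - 1*(-42697)) = √(3*(124 - 5*I*√13)/(186 - 96) + 42697) = √(3*(124 - 5*I*√13)/90 + 42697) = √(3*(1/90)*(124 - 5*I*√13) + 42697) = √((62/15 - I*√13/6) + 42697) = √(640517/15 - I*√13/6)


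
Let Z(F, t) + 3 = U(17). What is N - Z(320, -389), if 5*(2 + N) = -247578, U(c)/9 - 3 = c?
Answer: -248473/5 ≈ -49695.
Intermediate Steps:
U(c) = 27 + 9*c
Z(F, t) = 177 (Z(F, t) = -3 + (27 + 9*17) = -3 + (27 + 153) = -3 + 180 = 177)
N = -247588/5 (N = -2 + (1/5)*(-247578) = -2 - 247578/5 = -247588/5 ≈ -49518.)
N - Z(320, -389) = -247588/5 - 1*177 = -247588/5 - 177 = -248473/5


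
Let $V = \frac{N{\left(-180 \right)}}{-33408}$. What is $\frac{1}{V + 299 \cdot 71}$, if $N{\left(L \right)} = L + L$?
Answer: $\frac{464}{9850261} \approx 4.7105 \cdot 10^{-5}$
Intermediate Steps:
$N{\left(L \right)} = 2 L$
$V = \frac{5}{464}$ ($V = \frac{2 \left(-180\right)}{-33408} = \left(-360\right) \left(- \frac{1}{33408}\right) = \frac{5}{464} \approx 0.010776$)
$\frac{1}{V + 299 \cdot 71} = \frac{1}{\frac{5}{464} + 299 \cdot 71} = \frac{1}{\frac{5}{464} + 21229} = \frac{1}{\frac{9850261}{464}} = \frac{464}{9850261}$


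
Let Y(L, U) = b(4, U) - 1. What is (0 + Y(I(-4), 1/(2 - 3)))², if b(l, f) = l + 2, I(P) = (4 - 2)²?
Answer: 25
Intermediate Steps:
I(P) = 4 (I(P) = 2² = 4)
b(l, f) = 2 + l
Y(L, U) = 5 (Y(L, U) = (2 + 4) - 1 = 6 - 1 = 5)
(0 + Y(I(-4), 1/(2 - 3)))² = (0 + 5)² = 5² = 25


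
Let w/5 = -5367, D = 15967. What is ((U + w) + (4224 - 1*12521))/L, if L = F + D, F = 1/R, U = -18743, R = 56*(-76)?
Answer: -229292000/67955551 ≈ -3.3741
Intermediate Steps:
R = -4256
w = -26835 (w = 5*(-5367) = -26835)
F = -1/4256 (F = 1/(-4256) = -1/4256 ≈ -0.00023496)
L = 67955551/4256 (L = -1/4256 + 15967 = 67955551/4256 ≈ 15967.)
((U + w) + (4224 - 1*12521))/L = ((-18743 - 26835) + (4224 - 1*12521))/(67955551/4256) = (-45578 + (4224 - 12521))*(4256/67955551) = (-45578 - 8297)*(4256/67955551) = -53875*4256/67955551 = -229292000/67955551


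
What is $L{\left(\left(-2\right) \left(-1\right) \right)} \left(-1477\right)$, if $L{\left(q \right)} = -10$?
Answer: $14770$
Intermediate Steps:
$L{\left(\left(-2\right) \left(-1\right) \right)} \left(-1477\right) = \left(-10\right) \left(-1477\right) = 14770$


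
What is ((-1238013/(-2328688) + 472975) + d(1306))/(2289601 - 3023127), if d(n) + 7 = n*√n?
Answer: -1101396143997/1708153193888 - 653*√1306/366763 ≈ -0.70913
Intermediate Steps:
d(n) = -7 + n^(3/2) (d(n) = -7 + n*√n = -7 + n^(3/2))
((-1238013/(-2328688) + 472975) + d(1306))/(2289601 - 3023127) = ((-1238013/(-2328688) + 472975) + (-7 + 1306^(3/2)))/(2289601 - 3023127) = ((-1238013*(-1/2328688) + 472975) + (-7 + 1306*√1306))/(-733526) = ((1238013/2328688 + 472975) + (-7 + 1306*√1306))*(-1/733526) = (1101412444813/2328688 + (-7 + 1306*√1306))*(-1/733526) = (1101396143997/2328688 + 1306*√1306)*(-1/733526) = -1101396143997/1708153193888 - 653*√1306/366763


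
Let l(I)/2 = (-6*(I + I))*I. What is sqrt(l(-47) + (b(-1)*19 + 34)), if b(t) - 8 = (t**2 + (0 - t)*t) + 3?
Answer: 7*I*sqrt(1077) ≈ 229.72*I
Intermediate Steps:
b(t) = 11 (b(t) = 8 + ((t**2 + (0 - t)*t) + 3) = 8 + ((t**2 + (-t)*t) + 3) = 8 + ((t**2 - t**2) + 3) = 8 + (0 + 3) = 8 + 3 = 11)
l(I) = -24*I**2 (l(I) = 2*((-6*(I + I))*I) = 2*((-12*I)*I) = 2*(-12*I**2) = -24*I**2)
sqrt(l(-47) + (b(-1)*19 + 34)) = sqrt(-24*(-47)**2 + (11*19 + 34)) = sqrt(-24*2209 + (209 + 34)) = sqrt(-53016 + 243) = sqrt(-52773) = 7*I*sqrt(1077)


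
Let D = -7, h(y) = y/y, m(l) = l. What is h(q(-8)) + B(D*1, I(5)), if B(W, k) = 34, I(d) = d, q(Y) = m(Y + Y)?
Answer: 35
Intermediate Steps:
q(Y) = 2*Y (q(Y) = Y + Y = 2*Y)
h(y) = 1
h(q(-8)) + B(D*1, I(5)) = 1 + 34 = 35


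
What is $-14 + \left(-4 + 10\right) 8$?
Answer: $34$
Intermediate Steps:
$-14 + \left(-4 + 10\right) 8 = -14 + 6 \cdot 8 = -14 + 48 = 34$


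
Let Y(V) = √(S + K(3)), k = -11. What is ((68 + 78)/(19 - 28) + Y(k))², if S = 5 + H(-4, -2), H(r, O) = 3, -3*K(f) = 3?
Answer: 21883/81 - 292*√7/9 ≈ 184.32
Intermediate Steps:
K(f) = -1 (K(f) = -⅓*3 = -1)
S = 8 (S = 5 + 3 = 8)
Y(V) = √7 (Y(V) = √(8 - 1) = √7)
((68 + 78)/(19 - 28) + Y(k))² = ((68 + 78)/(19 - 28) + √7)² = (146/(-9) + √7)² = (146*(-⅑) + √7)² = (-146/9 + √7)²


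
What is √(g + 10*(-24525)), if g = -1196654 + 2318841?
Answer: √876937 ≈ 936.45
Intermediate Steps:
g = 1122187
√(g + 10*(-24525)) = √(1122187 + 10*(-24525)) = √(1122187 - 245250) = √876937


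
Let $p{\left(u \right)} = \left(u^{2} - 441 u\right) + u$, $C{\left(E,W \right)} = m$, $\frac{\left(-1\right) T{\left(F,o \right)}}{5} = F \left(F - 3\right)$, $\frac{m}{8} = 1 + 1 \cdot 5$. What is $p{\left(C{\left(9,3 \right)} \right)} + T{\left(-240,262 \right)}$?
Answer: $-310416$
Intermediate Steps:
$m = 48$ ($m = 8 \left(1 + 1 \cdot 5\right) = 8 \left(1 + 5\right) = 8 \cdot 6 = 48$)
$T{\left(F,o \right)} = - 5 F \left(-3 + F\right)$ ($T{\left(F,o \right)} = - 5 F \left(F - 3\right) = - 5 F \left(-3 + F\right)$)
$C{\left(E,W \right)} = 48$
$p{\left(u \right)} = u^{2} - 440 u$
$p{\left(C{\left(9,3 \right)} \right)} + T{\left(-240,262 \right)} = 48 \left(-440 + 48\right) + 5 \left(-240\right) \left(3 - -240\right) = 48 \left(-392\right) + 5 \left(-240\right) \left(3 + 240\right) = -18816 + 5 \left(-240\right) 243 = -18816 - 291600 = -310416$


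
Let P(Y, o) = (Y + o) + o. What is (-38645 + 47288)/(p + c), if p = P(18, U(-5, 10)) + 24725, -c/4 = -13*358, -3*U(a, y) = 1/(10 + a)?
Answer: 129645/650383 ≈ 0.19934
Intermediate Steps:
U(a, y) = -1/(3*(10 + a))
P(Y, o) = Y + 2*o
c = 18616 (c = -(-52)*358 = -4*(-4654) = 18616)
p = 371143/15 (p = (18 + 2*(-1/(30 + 3*(-5)))) + 24725 = (18 + 2*(-1/(30 - 15))) + 24725 = (18 + 2*(-1/15)) + 24725 = (18 - 2/15) + 24725 = 268/15 + 24725 = 371143/15 ≈ 24743.)
(-38645 + 47288)/(p + c) = (-38645 + 47288)/(371143/15 + 18616) = 8643/(650383/15) = 8643*(15/650383) = 129645/650383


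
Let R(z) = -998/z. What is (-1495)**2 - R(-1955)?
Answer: 4369472877/1955 ≈ 2.2350e+6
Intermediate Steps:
(-1495)**2 - R(-1955) = (-1495)**2 - (-998)/(-1955) = 2235025 - (-998)*(-1)/1955 = 2235025 - 1*998/1955 = 2235025 - 998/1955 = 4369472877/1955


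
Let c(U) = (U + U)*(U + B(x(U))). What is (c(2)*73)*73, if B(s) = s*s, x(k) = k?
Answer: 127896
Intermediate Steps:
B(s) = s**2
c(U) = 2*U*(U + U**2) (c(U) = (U + U)*(U + U**2) = (2*U)*(U + U**2) = 2*U*(U + U**2))
(c(2)*73)*73 = ((2*2**2*(1 + 2))*73)*73 = ((2*4*3)*73)*73 = (24*73)*73 = 1752*73 = 127896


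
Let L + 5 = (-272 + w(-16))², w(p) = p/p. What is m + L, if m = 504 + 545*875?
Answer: 550815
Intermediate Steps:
w(p) = 1
m = 477379 (m = 504 + 476875 = 477379)
L = 73436 (L = -5 + (-272 + 1)² = -5 + (-271)² = -5 + 73441 = 73436)
m + L = 477379 + 73436 = 550815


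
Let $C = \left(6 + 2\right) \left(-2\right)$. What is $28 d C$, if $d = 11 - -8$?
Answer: $-8512$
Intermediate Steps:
$C = -16$ ($C = 8 \left(-2\right) = -16$)
$d = 19$ ($d = 11 + 8 = 19$)
$28 d C = 28 \cdot 19 \left(-16\right) = 532 \left(-16\right) = -8512$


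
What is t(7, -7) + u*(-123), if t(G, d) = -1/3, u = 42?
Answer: -15499/3 ≈ -5166.3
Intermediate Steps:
t(G, d) = -1/3 (t(G, d) = -1*1/3 = -1/3)
t(7, -7) + u*(-123) = -1/3 + 42*(-123) = -1/3 - 5166 = -15499/3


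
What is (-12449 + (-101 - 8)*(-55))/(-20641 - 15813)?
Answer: 3227/18227 ≈ 0.17705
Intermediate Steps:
(-12449 + (-101 - 8)*(-55))/(-20641 - 15813) = (-12449 - 109*(-55))/(-36454) = (-12449 + 5995)*(-1/36454) = -6454*(-1/36454) = 3227/18227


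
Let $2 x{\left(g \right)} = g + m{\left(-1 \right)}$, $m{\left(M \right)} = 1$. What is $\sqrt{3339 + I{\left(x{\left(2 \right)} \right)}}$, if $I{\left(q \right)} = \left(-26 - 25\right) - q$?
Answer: $\frac{\sqrt{13146}}{2} \approx 57.328$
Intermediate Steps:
$x{\left(g \right)} = \frac{1}{2} + \frac{g}{2}$ ($x{\left(g \right)} = \frac{g + 1}{2} = \frac{1 + g}{2} = \frac{1}{2} + \frac{g}{2}$)
$I{\left(q \right)} = -51 - q$ ($I{\left(q \right)} = \left(-26 - 25\right) - q = -51 - q$)
$\sqrt{3339 + I{\left(x{\left(2 \right)} \right)}} = \sqrt{3339 - \left(\frac{103}{2} + 1\right)} = \sqrt{3339 - \frac{105}{2}} = \sqrt{\frac{6573}{2}} = \frac{\sqrt{13146}}{2}$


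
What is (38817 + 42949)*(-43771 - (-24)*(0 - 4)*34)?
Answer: -3845863810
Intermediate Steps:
(38817 + 42949)*(-43771 - (-24)*(0 - 4)*34) = 81766*(-43771 - (-24)*(-4)*34) = 81766*(-43771 - 6*16*34) = 81766*(-43771 - 96*34) = 81766*(-43771 - 3264) = 81766*(-47035) = -3845863810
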